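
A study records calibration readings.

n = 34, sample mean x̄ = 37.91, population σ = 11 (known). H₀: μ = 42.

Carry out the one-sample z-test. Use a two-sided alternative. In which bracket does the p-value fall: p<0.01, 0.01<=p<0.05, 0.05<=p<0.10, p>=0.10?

p-value bracket: 0.01<=p<0.05

SE = σ/√n = 11/√34 = 1.8865
z = (x̄−μ₀)/SE = (37.91−42)/1.8865 = -2.1681
p-value (two-sided) = 0.03015
→ bracket: 0.01<=p<0.05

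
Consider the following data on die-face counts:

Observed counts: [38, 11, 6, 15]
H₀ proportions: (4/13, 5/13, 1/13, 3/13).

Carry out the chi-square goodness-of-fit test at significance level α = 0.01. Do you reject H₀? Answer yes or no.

reject H₀: yes

n = 70; E_i = n·p_i = [21.54, 26.92, 5.38, 16.15]
χ² = (38−21.54)²/21.54 + (11−26.92)²/26.92 + (6−5.38)²/5.38 + (15−16.15)²/16.15 = 22.1514
df = 3
p-value (upper-tail) = 0.00006
At α=0.01: p < α → reject H₀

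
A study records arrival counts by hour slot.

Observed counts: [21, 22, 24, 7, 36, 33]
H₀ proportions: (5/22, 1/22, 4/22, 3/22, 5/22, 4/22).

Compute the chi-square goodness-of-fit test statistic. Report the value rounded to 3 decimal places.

test statistic = 51.459

n = 143; E_i = n·p_i = [32.50, 6.50, 26.00, 19.50, 32.50, 26.00]
χ² = (21−32.50)²/32.50 + (22−6.50)²/6.50 + (24−26.00)²/26.00 + (7−19.50)²/19.50 + (36−32.50)²/32.50 + (33−26.00)²/26.00 = 51.4590
df = 5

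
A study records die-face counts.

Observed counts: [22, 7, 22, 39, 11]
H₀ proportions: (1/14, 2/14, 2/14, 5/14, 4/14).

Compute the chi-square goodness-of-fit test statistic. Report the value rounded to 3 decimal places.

n = 101; E_i = n·p_i = [7.21, 14.43, 14.43, 36.07, 28.86]
χ² = (22−7.21)²/7.21 + (7−14.43)²/14.43 + (22−14.43)²/14.43 + (39−36.07)²/36.07 + (11−28.86)²/28.86 = 49.3891
df = 4

test statistic = 49.389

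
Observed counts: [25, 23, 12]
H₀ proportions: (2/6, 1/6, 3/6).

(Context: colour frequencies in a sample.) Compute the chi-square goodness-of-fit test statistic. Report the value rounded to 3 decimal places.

test statistic = 28.950

n = 60; E_i = n·p_i = [20.00, 10.00, 30.00]
χ² = (25−20.00)²/20.00 + (23−10.00)²/10.00 + (12−30.00)²/30.00 = 28.9500
df = 2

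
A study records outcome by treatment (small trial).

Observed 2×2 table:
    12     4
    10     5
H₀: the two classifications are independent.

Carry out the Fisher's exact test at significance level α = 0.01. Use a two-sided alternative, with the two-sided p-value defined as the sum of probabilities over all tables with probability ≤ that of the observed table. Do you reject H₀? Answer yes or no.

Margins: r₁=16, r₂=15, c₁=22, c₂=9, n=31
p_obs = C(16,12)·C(15,10)/C(31,22); sum pmf over tables with pmf ≤ p_obs
p-value (two-sided) = 0.70425
At α=0.01: p ≥ α → fail to reject H₀

reject H₀: no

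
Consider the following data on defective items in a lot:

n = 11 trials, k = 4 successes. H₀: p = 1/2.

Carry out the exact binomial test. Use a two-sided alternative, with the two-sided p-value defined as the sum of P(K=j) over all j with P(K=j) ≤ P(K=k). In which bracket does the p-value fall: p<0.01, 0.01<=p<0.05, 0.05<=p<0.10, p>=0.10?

Exact binomial: n=11, k=4, p₀=1/2=0.5000
P(X=j) = C(n,j)·p₀^j·(1−p₀)^(n−j); p = Σ P(X=j) over j with P(X=j) ≤ P(X=4)
p-value (two-sided) = 0.54883
→ bracket: p>=0.10

p-value bracket: p>=0.10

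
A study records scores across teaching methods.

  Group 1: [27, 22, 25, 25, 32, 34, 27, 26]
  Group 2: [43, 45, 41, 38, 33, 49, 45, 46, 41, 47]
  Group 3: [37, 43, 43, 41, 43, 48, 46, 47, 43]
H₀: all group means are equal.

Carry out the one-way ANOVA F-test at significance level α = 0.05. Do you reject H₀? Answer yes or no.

reject H₀: yes

Group means [27.25, 42.80, 43.44], grand mean 38.407
SSB = Σnᵢ(x̄ᵢ−x̄)² = 1417.196; SSW = ΣΣ(x−x̄ᵢ)² = 397.322
MSB = 1417.196/2 = 708.5981; MSW = 397.322/24 = 16.5551
F = MSB/MSW = 42.8024
df = (2, 24)
p-value (upper-tail) = 0.00000
At α=0.05: p < α → reject H₀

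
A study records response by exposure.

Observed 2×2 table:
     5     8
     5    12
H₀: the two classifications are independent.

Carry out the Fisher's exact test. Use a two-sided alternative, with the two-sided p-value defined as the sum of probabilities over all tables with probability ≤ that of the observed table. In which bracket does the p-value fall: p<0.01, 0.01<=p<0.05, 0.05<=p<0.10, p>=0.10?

p-value bracket: p>=0.10

Margins: r₁=13, r₂=17, c₁=10, c₂=20, n=30
p_obs = C(13,5)·C(17,5)/C(30,10); sum pmf over tables with pmf ≤ p_obs
p-value (two-sided) = 0.70548
→ bracket: p>=0.10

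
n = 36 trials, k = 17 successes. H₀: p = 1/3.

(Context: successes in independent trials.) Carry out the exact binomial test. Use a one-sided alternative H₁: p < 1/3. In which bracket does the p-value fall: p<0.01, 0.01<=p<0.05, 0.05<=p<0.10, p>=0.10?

Exact binomial: n=36, k=17, p₀=1/3=0.3333
P(X≤17) from Σ C(n,i)·p₀^i·(1−p₀)^(n−i)
p-value (one-sided, H₁ less) = 0.97165
→ bracket: p>=0.10

p-value bracket: p>=0.10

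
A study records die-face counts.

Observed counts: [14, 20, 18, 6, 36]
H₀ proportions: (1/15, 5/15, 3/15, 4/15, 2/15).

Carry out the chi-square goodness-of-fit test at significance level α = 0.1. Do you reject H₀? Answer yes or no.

n = 94; E_i = n·p_i = [6.27, 31.33, 18.80, 25.07, 12.53]
χ² = (14−6.27)²/6.27 + (20−31.33)²/31.33 + (18−18.80)²/18.80 + (6−25.07)²/25.07 + (36−12.53)²/12.53 = 72.1170
df = 4
p-value (upper-tail) = 0.00000
At α=0.1: p < α → reject H₀

reject H₀: yes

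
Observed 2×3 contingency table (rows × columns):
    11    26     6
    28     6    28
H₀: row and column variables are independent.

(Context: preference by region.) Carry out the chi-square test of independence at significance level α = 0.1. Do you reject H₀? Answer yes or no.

Row totals [43, 62], col totals [39, 32, 34], n=105
χ² = (11−15.97)²/15.97 + (26−13.10)²/13.10 + (6−13.92)²/13.92 + (28−23.03)²/23.03 + (6−18.90)²/18.90 + (28−20.08)²/20.08 = 31.7470
df = 2
p-value (upper-tail) = 0.00000
At α=0.1: p < α → reject H₀

reject H₀: yes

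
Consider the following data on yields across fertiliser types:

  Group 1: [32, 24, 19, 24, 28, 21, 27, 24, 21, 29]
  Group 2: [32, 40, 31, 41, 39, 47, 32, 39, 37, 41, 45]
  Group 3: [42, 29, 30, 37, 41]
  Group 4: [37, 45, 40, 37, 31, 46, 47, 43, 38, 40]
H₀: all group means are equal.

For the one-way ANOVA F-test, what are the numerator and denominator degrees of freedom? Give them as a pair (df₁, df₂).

degrees of freedom = [3, 32]

k = 4 groups, N = 36 total
df = (k−1, N−k) = (4−1, 36−4) = (3, 32)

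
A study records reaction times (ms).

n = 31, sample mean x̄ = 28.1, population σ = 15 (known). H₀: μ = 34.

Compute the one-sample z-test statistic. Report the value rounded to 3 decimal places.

SE = σ/√n = 15/√31 = 2.6941
z = (x̄−μ₀)/SE = (28.1−34)/2.6941 = -2.1900

test statistic = -2.190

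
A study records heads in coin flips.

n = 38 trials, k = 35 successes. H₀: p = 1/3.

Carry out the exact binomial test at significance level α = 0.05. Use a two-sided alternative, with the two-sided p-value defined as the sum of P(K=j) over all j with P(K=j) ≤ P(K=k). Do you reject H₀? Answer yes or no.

Exact binomial: n=38, k=35, p₀=1/3=0.3333
P(X=j) = C(n,j)·p₀^j·(1−p₀)^(n−j); p = Σ P(X=j) over j with P(X=j) ≤ P(X=35)
p-value (two-sided) = 0.00000
At α=0.05: p < α → reject H₀

reject H₀: yes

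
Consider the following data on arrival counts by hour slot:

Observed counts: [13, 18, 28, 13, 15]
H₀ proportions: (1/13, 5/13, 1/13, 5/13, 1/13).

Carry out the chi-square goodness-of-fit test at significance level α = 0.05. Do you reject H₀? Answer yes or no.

n = 87; E_i = n·p_i = [6.69, 33.46, 6.69, 33.46, 6.69]
χ² = (13−6.69)²/6.69 + (18−33.46)²/33.46 + (28−6.69)²/6.69 + (13−33.46)²/33.46 + (15−6.69)²/6.69 = 103.7563
df = 4
p-value (upper-tail) = 0.00000
At α=0.05: p < α → reject H₀

reject H₀: yes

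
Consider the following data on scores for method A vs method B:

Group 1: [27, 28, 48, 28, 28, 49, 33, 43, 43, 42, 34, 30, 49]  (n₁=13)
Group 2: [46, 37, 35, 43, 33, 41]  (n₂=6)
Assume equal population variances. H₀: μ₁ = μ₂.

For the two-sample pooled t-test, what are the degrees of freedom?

degrees of freedom = 17

df = n₁ + n₂ − 2 = 13 + 6 − 2 = 17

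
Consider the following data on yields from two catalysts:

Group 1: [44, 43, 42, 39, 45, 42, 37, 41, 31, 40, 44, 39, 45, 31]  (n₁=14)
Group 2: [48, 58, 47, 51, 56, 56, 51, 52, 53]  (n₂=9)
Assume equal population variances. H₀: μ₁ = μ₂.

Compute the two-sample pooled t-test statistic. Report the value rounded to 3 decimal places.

test statistic = -6.707

x̄₁=40.214, s₁=4.577, n₁=14
x̄₂=52.444, s₂=3.712, n₂=9
s_p² = [13·4.577² + 8·3.712²]/21 = 18.2181
SE = √(s_p²·(1/14+1/9)) = 1.8236
t = (40.214−52.444)/1.8236 = -6.7066
df = 21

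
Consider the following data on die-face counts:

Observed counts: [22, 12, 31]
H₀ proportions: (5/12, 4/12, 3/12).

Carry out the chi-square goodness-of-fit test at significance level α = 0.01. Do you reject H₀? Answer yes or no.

reject H₀: yes

n = 65; E_i = n·p_i = [27.08, 21.67, 16.25]
χ² = (22−27.08)²/27.08 + (12−21.67)²/21.67 + (31−16.25)²/16.25 = 18.6554
df = 2
p-value (upper-tail) = 0.00009
At α=0.01: p < α → reject H₀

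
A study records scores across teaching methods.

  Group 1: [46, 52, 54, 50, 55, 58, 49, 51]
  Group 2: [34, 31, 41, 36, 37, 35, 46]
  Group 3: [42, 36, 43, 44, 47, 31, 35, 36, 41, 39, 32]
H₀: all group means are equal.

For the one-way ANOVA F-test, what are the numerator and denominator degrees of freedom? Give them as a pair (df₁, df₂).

degrees of freedom = [2, 23]

k = 3 groups, N = 26 total
df = (k−1, N−k) = (3−1, 26−3) = (2, 23)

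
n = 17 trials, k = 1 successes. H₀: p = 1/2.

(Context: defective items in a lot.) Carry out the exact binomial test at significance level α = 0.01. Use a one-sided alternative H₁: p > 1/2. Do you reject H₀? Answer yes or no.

Exact binomial: n=17, k=1, p₀=1/2=0.5000
P(X≥1) from Σ C(n,i)·p₀^i·(1−p₀)^(n−i)
p-value (one-sided, H₁ greater) = 0.99999
At α=0.01: p ≥ α → fail to reject H₀

reject H₀: no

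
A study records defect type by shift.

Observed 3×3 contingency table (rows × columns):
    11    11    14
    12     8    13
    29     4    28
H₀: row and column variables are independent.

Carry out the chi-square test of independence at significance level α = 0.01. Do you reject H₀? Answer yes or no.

reject H₀: no

Row totals [36, 33, 61], col totals [52, 23, 55], n=130
χ² = (11−14.40)²/14.40 + (11−6.37)²/6.37 + (14−15.23)²/15.23 + (12−13.20)²/13.20 + (8−5.84)²/5.84 + (13−13.96)²/13.96 + (29−24.40)²/24.40 + (4−10.79)²/10.79 + (28−25.81)²/25.81 = 10.5729
df = 4
p-value (upper-tail) = 0.03181
At α=0.01: p ≥ α → fail to reject H₀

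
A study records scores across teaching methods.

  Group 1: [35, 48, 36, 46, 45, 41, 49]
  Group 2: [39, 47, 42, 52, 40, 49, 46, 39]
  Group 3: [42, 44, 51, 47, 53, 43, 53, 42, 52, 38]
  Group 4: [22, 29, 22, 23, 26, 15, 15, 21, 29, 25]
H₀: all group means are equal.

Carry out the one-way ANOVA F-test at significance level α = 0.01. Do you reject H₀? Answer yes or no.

reject H₀: yes

Group means [42.86, 44.25, 46.50, 22.70], grand mean 38.457
SSB = Σnᵢ(x̄ᵢ−x̄)² = 3533.729; SSW = ΣΣ(x−x̄ᵢ)² = 846.957
MSB = 3533.729/3 = 1177.9095; MSW = 846.957/31 = 27.3212
F = MSB/MSW = 43.1134
df = (3, 31)
p-value (upper-tail) = 0.00000
At α=0.01: p < α → reject H₀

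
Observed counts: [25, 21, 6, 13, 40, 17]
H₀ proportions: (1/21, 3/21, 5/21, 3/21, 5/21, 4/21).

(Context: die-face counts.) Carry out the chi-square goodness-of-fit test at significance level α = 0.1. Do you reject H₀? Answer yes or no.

reject H₀: yes

n = 122; E_i = n·p_i = [5.81, 17.43, 29.05, 17.43, 29.05, 23.24]
χ² = (25−5.81)²/5.81 + (21−17.43)²/17.43 + (6−29.05)²/29.05 + (13−17.43)²/17.43 + (40−29.05)²/29.05 + (17−23.24)²/23.24 = 89.3398
df = 5
p-value (upper-tail) = 0.00000
At α=0.1: p < α → reject H₀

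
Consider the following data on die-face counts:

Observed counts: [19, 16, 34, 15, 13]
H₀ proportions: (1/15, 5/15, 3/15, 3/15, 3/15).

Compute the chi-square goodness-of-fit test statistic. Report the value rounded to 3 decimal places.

test statistic = 46.639

n = 97; E_i = n·p_i = [6.47, 32.33, 19.40, 19.40, 19.40]
χ² = (19−6.47)²/6.47 + (16−32.33)²/32.33 + (34−19.40)²/19.40 + (15−19.40)²/19.40 + (13−19.40)²/19.40 = 46.6392
df = 4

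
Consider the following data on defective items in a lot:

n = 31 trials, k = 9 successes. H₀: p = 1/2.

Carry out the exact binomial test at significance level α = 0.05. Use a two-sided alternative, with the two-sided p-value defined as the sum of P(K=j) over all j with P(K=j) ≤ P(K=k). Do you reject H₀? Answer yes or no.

reject H₀: yes

Exact binomial: n=31, k=9, p₀=1/2=0.5000
P(X=j) = C(n,j)·p₀^j·(1−p₀)^(n−j); p = Σ P(X=j) over j with P(X=j) ≤ P(X=9)
p-value (two-sided) = 0.02945
At α=0.05: p < α → reject H₀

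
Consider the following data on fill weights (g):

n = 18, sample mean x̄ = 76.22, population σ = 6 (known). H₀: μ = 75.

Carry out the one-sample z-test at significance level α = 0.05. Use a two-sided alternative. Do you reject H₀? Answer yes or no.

SE = σ/√n = 6/√18 = 1.4142
z = (x̄−μ₀)/SE = (76.22−75)/1.4142 = 0.8627
p-value (two-sided) = 0.38832
At α=0.05: p ≥ α → fail to reject H₀

reject H₀: no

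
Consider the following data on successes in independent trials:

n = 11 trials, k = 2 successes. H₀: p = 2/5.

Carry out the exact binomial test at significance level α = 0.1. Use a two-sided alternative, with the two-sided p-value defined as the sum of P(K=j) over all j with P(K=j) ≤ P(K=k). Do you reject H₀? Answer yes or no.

reject H₀: no

Exact binomial: n=11, k=2, p₀=2/5=0.4000
P(X=j) = C(n,j)·p₀^j·(1−p₀)^(n−j); p = Σ P(X=j) over j with P(X=j) ≤ P(X=2)
p-value (two-sided) = 0.21827
At α=0.1: p ≥ α → fail to reject H₀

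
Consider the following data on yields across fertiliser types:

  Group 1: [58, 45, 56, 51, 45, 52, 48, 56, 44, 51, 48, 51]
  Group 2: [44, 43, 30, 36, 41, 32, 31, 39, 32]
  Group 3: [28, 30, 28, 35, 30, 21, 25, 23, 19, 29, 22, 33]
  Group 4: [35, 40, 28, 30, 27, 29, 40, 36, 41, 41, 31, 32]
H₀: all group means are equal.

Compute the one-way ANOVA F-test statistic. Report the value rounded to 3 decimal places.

test statistic = 45.040

Group means [50.42, 36.44, 26.92, 34.17], grand mean 37.022
SSB = Σnᵢ(x̄ᵢ−x̄)² = 3479.256; SSW = ΣΣ(x−x̄ᵢ)² = 1055.722
MSB = 3479.256/3 = 1159.7519; MSW = 1055.722/41 = 25.7493
F = MSB/MSW = 45.0401
df = (3, 41)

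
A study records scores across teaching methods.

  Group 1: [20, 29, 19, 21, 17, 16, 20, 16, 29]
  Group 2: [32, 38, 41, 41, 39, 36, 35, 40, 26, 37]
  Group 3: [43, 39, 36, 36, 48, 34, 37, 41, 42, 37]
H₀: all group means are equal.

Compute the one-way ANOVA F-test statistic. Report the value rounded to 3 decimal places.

Group means [20.78, 36.50, 39.30], grand mean 32.586
SSB = Σnᵢ(x̄ᵢ−x̄)² = 1858.879; SSW = ΣΣ(x−x̄ᵢ)² = 554.156
MSB = 1858.879/2 = 929.4395; MSW = 554.156/26 = 21.3137
F = MSB/MSW = 43.6077
df = (2, 26)

test statistic = 43.608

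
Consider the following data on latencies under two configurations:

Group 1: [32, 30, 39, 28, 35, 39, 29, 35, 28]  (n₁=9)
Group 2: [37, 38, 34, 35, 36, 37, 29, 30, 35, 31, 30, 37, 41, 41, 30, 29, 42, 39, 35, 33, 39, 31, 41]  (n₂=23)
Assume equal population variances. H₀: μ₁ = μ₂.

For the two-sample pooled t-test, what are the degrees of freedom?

degrees of freedom = 30

df = n₁ + n₂ − 2 = 9 + 23 − 2 = 30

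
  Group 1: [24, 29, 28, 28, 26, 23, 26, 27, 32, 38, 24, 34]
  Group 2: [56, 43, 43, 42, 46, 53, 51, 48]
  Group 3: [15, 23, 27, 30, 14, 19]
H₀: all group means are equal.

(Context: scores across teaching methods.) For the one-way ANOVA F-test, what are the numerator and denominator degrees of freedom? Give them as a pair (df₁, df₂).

degrees of freedom = [2, 23]

k = 3 groups, N = 26 total
df = (k−1, N−k) = (3−1, 26−3) = (2, 23)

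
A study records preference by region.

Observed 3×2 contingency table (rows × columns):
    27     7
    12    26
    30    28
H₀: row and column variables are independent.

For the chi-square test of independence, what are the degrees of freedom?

degrees of freedom = 2

df = (r−1)(c−1) = (3−1)·(2−1) = 2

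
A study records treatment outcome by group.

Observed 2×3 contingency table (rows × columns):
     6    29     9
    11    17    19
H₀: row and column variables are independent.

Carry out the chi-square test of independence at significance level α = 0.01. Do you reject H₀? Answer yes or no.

Row totals [44, 47], col totals [17, 46, 28], n=91
χ² = (6−8.22)²/8.22 + (29−22.24)²/22.24 + (9−13.54)²/13.54 + (11−8.78)²/8.78 + (17−23.76)²/23.76 + (19−14.46)²/14.46 = 8.0823
df = 2
p-value (upper-tail) = 0.01758
At α=0.01: p ≥ α → fail to reject H₀

reject H₀: no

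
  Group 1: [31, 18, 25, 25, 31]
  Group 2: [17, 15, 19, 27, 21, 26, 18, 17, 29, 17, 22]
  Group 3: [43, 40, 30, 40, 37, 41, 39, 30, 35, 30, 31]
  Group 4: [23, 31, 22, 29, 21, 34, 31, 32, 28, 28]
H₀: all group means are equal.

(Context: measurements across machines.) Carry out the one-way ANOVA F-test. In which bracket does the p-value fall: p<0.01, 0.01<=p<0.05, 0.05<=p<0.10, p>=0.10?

p-value bracket: p<0.01

Group means [26.00, 20.73, 36.00, 27.90], grand mean 27.919
SSB = Σnᵢ(x̄ᵢ−x̄)² = 1305.675; SSW = ΣΣ(x−x̄ᵢ)² = 769.082
MSB = 1305.675/3 = 435.2250; MSW = 769.082/33 = 23.3055
F = MSB/MSW = 18.6748
df = (3, 33)
p-value (upper-tail) = 0.00000
→ bracket: p<0.01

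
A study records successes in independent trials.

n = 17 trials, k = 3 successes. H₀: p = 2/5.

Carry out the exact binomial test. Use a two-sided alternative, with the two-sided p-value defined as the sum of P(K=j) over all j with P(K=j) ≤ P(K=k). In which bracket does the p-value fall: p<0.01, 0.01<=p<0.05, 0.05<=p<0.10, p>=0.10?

p-value bracket: 0.05<=p<0.10

Exact binomial: n=17, k=3, p₀=2/5=0.4000
P(X=j) = C(n,j)·p₀^j·(1−p₀)^(n−j); p = Σ P(X=j) over j with P(X=j) ≤ P(X=3)
p-value (two-sided) = 0.08124
→ bracket: 0.05<=p<0.10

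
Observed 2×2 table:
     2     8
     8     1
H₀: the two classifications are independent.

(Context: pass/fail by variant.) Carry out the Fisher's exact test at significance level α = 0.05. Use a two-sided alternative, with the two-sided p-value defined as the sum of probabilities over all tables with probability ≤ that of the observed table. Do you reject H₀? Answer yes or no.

reject H₀: yes

Margins: r₁=10, r₂=9, c₁=10, c₂=9, n=19
p_obs = C(10,2)·C(9,8)/C(19,10); sum pmf over tables with pmf ≤ p_obs
p-value (two-sided) = 0.00548
At α=0.05: p < α → reject H₀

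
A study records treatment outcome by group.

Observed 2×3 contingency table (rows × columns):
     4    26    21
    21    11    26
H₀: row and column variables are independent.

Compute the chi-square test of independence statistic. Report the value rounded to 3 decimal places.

Row totals [51, 58], col totals [25, 37, 47], n=109
χ² = (4−11.70)²/11.70 + (26−17.31)²/17.31 + (21−21.99)²/21.99 + (21−13.30)²/13.30 + (11−19.69)²/19.69 + (26−25.01)²/25.01 = 17.7969
df = 2

test statistic = 17.797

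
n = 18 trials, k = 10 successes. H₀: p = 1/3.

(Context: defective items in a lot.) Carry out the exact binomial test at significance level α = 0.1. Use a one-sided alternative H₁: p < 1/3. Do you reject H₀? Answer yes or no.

Exact binomial: n=18, k=10, p₀=1/3=0.3333
P(X≤10) from Σ C(n,i)·p₀^i·(1−p₀)^(n−i)
p-value (one-sided, H₁ less) = 0.98557
At α=0.1: p ≥ α → fail to reject H₀

reject H₀: no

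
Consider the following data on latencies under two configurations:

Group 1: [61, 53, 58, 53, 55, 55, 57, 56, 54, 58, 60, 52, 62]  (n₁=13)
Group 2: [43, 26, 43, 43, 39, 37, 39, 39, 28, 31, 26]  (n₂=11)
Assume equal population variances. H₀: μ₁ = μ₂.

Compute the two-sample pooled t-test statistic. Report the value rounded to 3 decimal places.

x̄₁=56.462, s₁=3.205, n₁=13
x̄₂=35.818, s₂=6.809, n₂=11
s_p² = [12·3.205² + 10·6.809²]/22 = 26.6758
SE = √(s_p²·(1/13+1/11)) = 2.1159
t = (56.462−35.818)/2.1159 = 9.7563
df = 22

test statistic = 9.756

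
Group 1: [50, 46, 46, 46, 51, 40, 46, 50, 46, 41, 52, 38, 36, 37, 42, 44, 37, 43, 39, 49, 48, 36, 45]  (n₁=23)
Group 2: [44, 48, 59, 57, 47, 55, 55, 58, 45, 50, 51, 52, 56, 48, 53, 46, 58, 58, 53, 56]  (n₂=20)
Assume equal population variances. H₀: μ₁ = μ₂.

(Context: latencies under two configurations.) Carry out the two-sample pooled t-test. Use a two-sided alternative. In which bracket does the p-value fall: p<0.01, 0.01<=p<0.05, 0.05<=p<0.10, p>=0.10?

p-value bracket: p<0.01

x̄₁=43.826, s₁=5.060, n₁=23
x̄₂=52.450, s₂=4.817, n₂=20
s_p² = [22·5.060² + 19·4.817²]/41 = 24.4940
SE = √(s_p²·(1/23+1/20)) = 1.5132
t = (43.826−52.450)/1.5132 = -5.6993
df = 41
p-value (two-sided) = 0.00000
→ bracket: p<0.01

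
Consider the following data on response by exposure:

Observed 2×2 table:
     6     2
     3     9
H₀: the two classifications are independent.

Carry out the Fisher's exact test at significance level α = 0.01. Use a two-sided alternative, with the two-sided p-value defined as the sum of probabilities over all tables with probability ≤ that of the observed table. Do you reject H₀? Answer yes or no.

reject H₀: no

Margins: r₁=8, r₂=12, c₁=9, c₂=11, n=20
p_obs = C(8,6)·C(12,3)/C(20,9); sum pmf over tables with pmf ≤ p_obs
p-value (two-sided) = 0.06478
At α=0.01: p ≥ α → fail to reject H₀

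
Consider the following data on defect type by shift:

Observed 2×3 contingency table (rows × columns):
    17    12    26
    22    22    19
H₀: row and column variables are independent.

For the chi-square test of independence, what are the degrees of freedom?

degrees of freedom = 2

df = (r−1)(c−1) = (2−1)·(3−1) = 2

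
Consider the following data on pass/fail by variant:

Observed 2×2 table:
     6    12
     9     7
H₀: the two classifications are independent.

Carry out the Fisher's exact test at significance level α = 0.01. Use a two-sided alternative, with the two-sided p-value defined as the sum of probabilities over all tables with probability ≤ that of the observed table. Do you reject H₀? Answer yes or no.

Margins: r₁=18, r₂=16, c₁=15, c₂=19, n=34
p_obs = C(18,6)·C(16,9)/C(34,15); sum pmf over tables with pmf ≤ p_obs
p-value (two-sided) = 0.29982
At α=0.01: p ≥ α → fail to reject H₀

reject H₀: no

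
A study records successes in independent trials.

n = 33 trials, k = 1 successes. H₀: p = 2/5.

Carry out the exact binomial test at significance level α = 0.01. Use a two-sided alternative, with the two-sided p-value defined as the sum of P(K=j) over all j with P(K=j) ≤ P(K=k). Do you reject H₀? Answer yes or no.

reject H₀: yes

Exact binomial: n=33, k=1, p₀=2/5=0.4000
P(X=j) = C(n,j)·p₀^j·(1−p₀)^(n−j); p = Σ P(X=j) over j with P(X=j) ≤ P(X=1)
p-value (two-sided) = 0.00000
At α=0.01: p < α → reject H₀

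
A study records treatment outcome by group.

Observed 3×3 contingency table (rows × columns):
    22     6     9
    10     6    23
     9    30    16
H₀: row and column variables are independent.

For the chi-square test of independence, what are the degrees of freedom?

df = (r−1)(c−1) = (3−1)·(3−1) = 4

degrees of freedom = 4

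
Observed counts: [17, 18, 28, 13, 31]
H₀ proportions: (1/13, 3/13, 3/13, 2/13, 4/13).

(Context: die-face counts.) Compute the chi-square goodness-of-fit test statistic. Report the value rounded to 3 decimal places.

n = 107; E_i = n·p_i = [8.23, 24.69, 24.69, 16.46, 32.92]
χ² = (17−8.23)²/8.23 + (18−24.69)²/24.69 + (28−24.69)²/24.69 + (13−16.46)²/16.46 + (31−32.92)²/32.92 = 12.4400
df = 4

test statistic = 12.440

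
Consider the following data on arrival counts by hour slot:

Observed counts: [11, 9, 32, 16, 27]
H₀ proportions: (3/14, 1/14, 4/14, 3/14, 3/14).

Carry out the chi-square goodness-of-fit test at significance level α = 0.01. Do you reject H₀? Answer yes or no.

reject H₀: no

n = 95; E_i = n·p_i = [20.36, 6.79, 27.14, 20.36, 20.36]
χ² = (11−20.36)²/20.36 + (9−6.79)²/6.79 + (32−27.14)²/27.14 + (16−20.36)²/20.36 + (27−20.36)²/20.36 = 8.9930
df = 4
p-value (upper-tail) = 0.06128
At α=0.01: p ≥ α → fail to reject H₀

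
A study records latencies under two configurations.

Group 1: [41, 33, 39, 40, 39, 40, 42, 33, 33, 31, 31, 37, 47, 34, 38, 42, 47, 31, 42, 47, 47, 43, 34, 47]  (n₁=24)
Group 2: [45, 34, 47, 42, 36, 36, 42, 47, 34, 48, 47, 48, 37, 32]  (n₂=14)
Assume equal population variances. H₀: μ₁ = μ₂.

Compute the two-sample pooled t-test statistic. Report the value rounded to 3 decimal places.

test statistic = -1.027

x̄₁=39.083, s₁=5.610, n₁=24
x̄₂=41.071, s₂=6.006, n₂=14
s_p² = [23·5.610² + 13·6.006²]/36 = 33.1323
SE = √(s_p²·(1/24+1/14)) = 1.9357
t = (39.083−41.071)/1.9357 = -1.0270
df = 36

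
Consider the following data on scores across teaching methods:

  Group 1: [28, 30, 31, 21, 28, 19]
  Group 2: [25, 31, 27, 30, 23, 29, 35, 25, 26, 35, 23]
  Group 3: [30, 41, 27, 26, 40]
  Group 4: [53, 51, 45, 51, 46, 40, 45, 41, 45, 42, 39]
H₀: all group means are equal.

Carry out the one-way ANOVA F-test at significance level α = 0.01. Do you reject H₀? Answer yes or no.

reject H₀: yes

Group means [26.17, 28.09, 32.80, 45.27], grand mean 34.182
SSB = Σnᵢ(x̄ᵢ−x̄)² = 2156.185; SSW = ΣΣ(x−x̄ᵢ)² = 736.724
MSB = 2156.185/3 = 718.7283; MSW = 736.724/29 = 25.4043
F = MSB/MSW = 28.2916
df = (3, 29)
p-value (upper-tail) = 0.00000
At α=0.01: p < α → reject H₀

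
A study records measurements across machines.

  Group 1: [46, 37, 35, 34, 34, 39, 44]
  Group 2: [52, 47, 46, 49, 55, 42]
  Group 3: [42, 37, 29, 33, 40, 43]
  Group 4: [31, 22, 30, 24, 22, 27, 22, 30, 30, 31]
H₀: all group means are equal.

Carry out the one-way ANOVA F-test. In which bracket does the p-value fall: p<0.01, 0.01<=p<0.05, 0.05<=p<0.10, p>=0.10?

p-value bracket: p<0.01

Group means [38.43, 48.50, 37.33, 26.90], grand mean 36.310
SSB = Σnᵢ(x̄ᵢ−x̄)² = 1814.759; SSW = ΣΣ(x−x̄ᵢ)² = 539.448
MSB = 1814.759/3 = 604.9198; MSW = 539.448/25 = 21.5779
F = MSB/MSW = 28.0342
df = (3, 25)
p-value (upper-tail) = 0.00000
→ bracket: p<0.01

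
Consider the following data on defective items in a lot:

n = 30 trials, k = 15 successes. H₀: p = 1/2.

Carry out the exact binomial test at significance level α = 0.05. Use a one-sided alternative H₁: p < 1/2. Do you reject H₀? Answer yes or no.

reject H₀: no

Exact binomial: n=30, k=15, p₀=1/2=0.5000
P(X≤15) from Σ C(n,i)·p₀^i·(1−p₀)^(n−i)
p-value (one-sided, H₁ less) = 0.57223
At α=0.05: p ≥ α → fail to reject H₀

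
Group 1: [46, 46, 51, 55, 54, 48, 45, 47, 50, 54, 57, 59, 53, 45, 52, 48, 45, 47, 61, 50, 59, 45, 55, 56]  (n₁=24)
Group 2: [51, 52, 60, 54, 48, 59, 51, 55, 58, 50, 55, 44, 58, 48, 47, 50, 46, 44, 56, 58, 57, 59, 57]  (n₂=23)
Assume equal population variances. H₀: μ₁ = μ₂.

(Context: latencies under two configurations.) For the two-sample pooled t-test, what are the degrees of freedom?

df = n₁ + n₂ − 2 = 24 + 23 − 2 = 45

degrees of freedom = 45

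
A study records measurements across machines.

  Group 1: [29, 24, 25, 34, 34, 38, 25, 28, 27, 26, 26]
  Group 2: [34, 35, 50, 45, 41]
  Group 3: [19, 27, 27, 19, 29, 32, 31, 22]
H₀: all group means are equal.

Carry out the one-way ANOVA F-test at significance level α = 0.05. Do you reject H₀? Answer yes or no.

reject H₀: yes

Group means [28.73, 41.00, 25.75], grand mean 30.292
SSB = Σnᵢ(x̄ᵢ−x̄)² = 765.277; SSW = ΣΣ(x−x̄ᵢ)² = 577.682
MSB = 765.277/2 = 382.6383; MSW = 577.682/21 = 27.5087
F = MSB/MSW = 13.9097
df = (2, 21)
p-value (upper-tail) = 0.00014
At α=0.05: p < α → reject H₀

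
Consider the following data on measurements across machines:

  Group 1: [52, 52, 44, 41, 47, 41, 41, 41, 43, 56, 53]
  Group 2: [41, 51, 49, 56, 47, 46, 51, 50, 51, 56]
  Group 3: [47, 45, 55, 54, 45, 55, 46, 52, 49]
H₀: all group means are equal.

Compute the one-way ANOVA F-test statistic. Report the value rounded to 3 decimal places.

Group means [46.45, 49.80, 49.78], grand mean 48.567
SSB = Σnᵢ(x̄ᵢ−x̄)² = 77.484; SSW = ΣΣ(x−x̄ᵢ)² = 659.883
MSB = 77.484/2 = 38.7419; MSW = 659.883/27 = 24.4401
F = MSB/MSW = 1.5852
df = (2, 27)

test statistic = 1.585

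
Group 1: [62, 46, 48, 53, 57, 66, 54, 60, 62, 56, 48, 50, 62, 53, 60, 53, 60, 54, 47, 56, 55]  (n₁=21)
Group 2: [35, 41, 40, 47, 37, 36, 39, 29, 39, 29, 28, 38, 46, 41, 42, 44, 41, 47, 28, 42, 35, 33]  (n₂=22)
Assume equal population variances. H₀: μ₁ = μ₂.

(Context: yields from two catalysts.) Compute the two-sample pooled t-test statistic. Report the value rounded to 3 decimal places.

test statistic = 9.819

x̄₁=55.333, s₁=5.607, n₁=21
x̄₂=38.045, s₂=5.924, n₂=22
s_p² = [20·5.607² + 21·5.924²]/41 = 33.3078
SE = √(s_p²·(1/21+1/22)) = 1.7607
t = (55.333−38.045)/1.7607 = 9.8187
df = 41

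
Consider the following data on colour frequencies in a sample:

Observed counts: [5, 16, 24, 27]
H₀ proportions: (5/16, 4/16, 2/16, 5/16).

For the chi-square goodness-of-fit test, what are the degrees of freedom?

df = k − 1 = 4 − 1 = 3

degrees of freedom = 3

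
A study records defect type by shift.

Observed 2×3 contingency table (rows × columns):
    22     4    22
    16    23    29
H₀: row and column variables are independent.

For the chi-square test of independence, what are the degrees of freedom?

degrees of freedom = 2

df = (r−1)(c−1) = (2−1)·(3−1) = 2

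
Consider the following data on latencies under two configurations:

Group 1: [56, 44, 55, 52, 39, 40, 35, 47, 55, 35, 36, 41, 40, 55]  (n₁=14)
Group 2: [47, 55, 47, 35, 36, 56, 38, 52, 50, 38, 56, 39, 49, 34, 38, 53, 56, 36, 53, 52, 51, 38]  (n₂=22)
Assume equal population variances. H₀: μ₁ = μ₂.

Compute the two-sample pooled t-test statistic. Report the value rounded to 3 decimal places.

x̄₁=45.000, s₁=8.124, n₁=14
x̄₂=45.864, s₂=8.085, n₂=22
s_p² = [13·8.124² + 21·8.085²]/34 = 65.6056
SE = √(s_p²·(1/14+1/22)) = 2.7691
t = (45.000−45.864)/2.7691 = -0.3119
df = 34

test statistic = -0.312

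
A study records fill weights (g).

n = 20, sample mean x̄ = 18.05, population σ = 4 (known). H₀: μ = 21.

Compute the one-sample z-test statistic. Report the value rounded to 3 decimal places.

test statistic = -3.298

SE = σ/√n = 4/√20 = 0.8944
z = (x̄−μ₀)/SE = (18.05−21)/0.8944 = -3.2982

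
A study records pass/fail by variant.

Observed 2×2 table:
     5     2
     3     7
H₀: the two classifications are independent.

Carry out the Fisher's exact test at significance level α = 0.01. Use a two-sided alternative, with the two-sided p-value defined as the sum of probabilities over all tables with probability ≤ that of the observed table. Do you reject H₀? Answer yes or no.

Margins: r₁=7, r₂=10, c₁=8, c₂=9, n=17
p_obs = C(7,5)·C(10,3)/C(17,8); sum pmf over tables with pmf ≤ p_obs
p-value (two-sided) = 0.15343
At α=0.01: p ≥ α → fail to reject H₀

reject H₀: no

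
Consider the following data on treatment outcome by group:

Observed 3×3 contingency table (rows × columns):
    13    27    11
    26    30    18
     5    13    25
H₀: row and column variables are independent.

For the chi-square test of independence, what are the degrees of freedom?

degrees of freedom = 4

df = (r−1)(c−1) = (3−1)·(3−1) = 4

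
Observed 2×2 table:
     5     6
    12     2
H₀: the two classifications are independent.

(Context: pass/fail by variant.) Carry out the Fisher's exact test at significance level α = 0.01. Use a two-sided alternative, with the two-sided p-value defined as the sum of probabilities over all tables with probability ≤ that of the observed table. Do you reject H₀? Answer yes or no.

Margins: r₁=11, r₂=14, c₁=17, c₂=8, n=25
p_obs = C(11,5)·C(14,12)/C(25,17); sum pmf over tables with pmf ≤ p_obs
p-value (two-sided) = 0.08098
At α=0.01: p ≥ α → fail to reject H₀

reject H₀: no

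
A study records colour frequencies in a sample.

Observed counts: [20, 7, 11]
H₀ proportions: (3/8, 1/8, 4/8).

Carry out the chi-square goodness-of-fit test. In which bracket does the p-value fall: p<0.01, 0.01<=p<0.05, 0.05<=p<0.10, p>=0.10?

p-value bracket: 0.01<=p<0.05

n = 38; E_i = n·p_i = [14.25, 4.75, 19.00]
χ² = (20−14.25)²/14.25 + (7−4.75)²/4.75 + (11−19.00)²/19.00 = 6.7544
df = 2
p-value (upper-tail) = 0.03414
→ bracket: 0.01<=p<0.05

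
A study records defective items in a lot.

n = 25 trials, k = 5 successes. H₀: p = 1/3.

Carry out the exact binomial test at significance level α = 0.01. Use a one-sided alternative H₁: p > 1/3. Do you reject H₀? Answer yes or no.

reject H₀: no

Exact binomial: n=25, k=5, p₀=1/3=0.3333
P(X≥5) from Σ C(n,i)·p₀^i·(1−p₀)^(n−i)
p-value (one-sided, H₁ greater) = 0.95380
At α=0.01: p ≥ α → fail to reject H₀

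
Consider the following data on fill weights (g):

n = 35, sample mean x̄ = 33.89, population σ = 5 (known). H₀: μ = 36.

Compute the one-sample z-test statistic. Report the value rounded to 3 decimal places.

test statistic = -2.497

SE = σ/√n = 5/√35 = 0.8452
z = (x̄−μ₀)/SE = (33.89−36)/0.8452 = -2.4966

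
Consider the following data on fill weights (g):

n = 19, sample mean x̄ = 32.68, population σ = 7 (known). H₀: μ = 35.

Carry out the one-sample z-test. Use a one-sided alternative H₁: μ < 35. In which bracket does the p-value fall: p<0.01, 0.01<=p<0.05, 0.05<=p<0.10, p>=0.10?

p-value bracket: 0.05<=p<0.10

SE = σ/√n = 7/√19 = 1.6059
z = (x̄−μ₀)/SE = (32.68−35)/1.6059 = -1.4447
p-value (one-sided, H₁ less) = 0.07428
→ bracket: 0.05<=p<0.10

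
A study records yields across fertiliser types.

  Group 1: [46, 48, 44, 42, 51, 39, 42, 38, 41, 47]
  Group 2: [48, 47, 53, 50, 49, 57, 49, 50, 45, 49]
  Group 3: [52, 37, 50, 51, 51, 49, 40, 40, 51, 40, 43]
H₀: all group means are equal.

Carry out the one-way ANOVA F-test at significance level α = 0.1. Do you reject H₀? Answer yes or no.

Group means [43.80, 49.70, 45.82], grand mean 46.419
SSB = Σnᵢ(x̄ᵢ−x̄)² = 180.212; SSW = ΣΣ(x−x̄ᵢ)² = 587.336
MSB = 180.212/2 = 90.1060; MSW = 587.336/28 = 20.9763
F = MSB/MSW = 4.2956
df = (2, 28)
p-value (upper-tail) = 0.02360
At α=0.1: p < α → reject H₀

reject H₀: yes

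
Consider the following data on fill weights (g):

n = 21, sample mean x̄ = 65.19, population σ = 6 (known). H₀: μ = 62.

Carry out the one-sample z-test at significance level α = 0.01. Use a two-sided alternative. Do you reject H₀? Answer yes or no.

reject H₀: no

SE = σ/√n = 6/√21 = 1.3093
z = (x̄−μ₀)/SE = (65.19−62)/1.3093 = 2.4364
p-value (two-sided) = 0.01483
At α=0.01: p ≥ α → fail to reject H₀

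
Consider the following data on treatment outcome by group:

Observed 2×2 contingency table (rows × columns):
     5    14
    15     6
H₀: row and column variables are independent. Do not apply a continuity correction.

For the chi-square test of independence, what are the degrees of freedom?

df = (r−1)(c−1) = (2−1)·(2−1) = 1

degrees of freedom = 1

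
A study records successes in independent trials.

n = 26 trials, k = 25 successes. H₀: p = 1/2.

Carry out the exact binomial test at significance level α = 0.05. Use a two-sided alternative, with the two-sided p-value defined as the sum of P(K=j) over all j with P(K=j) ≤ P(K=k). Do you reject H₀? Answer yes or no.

Exact binomial: n=26, k=25, p₀=1/2=0.5000
P(X=j) = C(n,j)·p₀^j·(1−p₀)^(n−j); p = Σ P(X=j) over j with P(X=j) ≤ P(X=25)
p-value (two-sided) = 0.00000
At α=0.05: p < α → reject H₀

reject H₀: yes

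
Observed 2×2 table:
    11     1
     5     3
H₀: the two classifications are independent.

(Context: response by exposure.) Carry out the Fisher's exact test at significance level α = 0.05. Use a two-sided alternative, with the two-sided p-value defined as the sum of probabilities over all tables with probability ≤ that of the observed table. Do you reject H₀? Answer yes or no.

Margins: r₁=12, r₂=8, c₁=16, c₂=4, n=20
p_obs = C(12,11)·C(8,5)/C(20,16); sum pmf over tables with pmf ≤ p_obs
p-value (two-sided) = 0.25531
At α=0.05: p ≥ α → fail to reject H₀

reject H₀: no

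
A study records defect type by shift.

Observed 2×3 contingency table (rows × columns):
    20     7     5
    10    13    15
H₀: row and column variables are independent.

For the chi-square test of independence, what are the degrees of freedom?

degrees of freedom = 2

df = (r−1)(c−1) = (2−1)·(3−1) = 2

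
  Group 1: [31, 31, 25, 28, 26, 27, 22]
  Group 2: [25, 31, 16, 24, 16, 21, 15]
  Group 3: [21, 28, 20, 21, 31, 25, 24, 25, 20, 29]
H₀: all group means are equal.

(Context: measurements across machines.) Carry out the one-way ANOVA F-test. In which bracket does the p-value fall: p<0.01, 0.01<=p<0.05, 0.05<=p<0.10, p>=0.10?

Group means [27.14, 21.14, 24.40], grand mean 24.250
SSB = Σnᵢ(x̄ᵢ−x̄)² = 126.386; SSW = ΣΣ(x−x̄ᵢ)² = 414.114
MSB = 126.386/2 = 63.1929; MSW = 414.114/21 = 19.7197
F = MSB/MSW = 3.2046
df = (2, 21)
p-value (upper-tail) = 0.06101
→ bracket: 0.05<=p<0.10

p-value bracket: 0.05<=p<0.10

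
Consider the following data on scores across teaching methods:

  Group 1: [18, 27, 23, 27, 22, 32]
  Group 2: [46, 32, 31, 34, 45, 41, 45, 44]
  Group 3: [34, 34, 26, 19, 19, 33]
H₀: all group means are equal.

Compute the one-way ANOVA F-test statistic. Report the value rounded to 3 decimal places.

Group means [24.83, 39.75, 27.50], grand mean 31.600
SSB = Σnᵢ(x̄ᵢ−x̄)² = 906.967; SSW = ΣΣ(x−x̄ᵢ)² = 663.833
MSB = 906.967/2 = 453.4833; MSW = 663.833/17 = 39.0490
F = MSB/MSW = 11.6132
df = (2, 17)

test statistic = 11.613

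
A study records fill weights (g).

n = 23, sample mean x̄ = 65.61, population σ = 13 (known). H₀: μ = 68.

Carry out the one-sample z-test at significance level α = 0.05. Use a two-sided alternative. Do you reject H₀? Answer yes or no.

SE = σ/√n = 13/√23 = 2.7107
z = (x̄−μ₀)/SE = (65.61−68)/2.7107 = -0.8817
p-value (two-sided) = 0.37794
At α=0.05: p ≥ α → fail to reject H₀

reject H₀: no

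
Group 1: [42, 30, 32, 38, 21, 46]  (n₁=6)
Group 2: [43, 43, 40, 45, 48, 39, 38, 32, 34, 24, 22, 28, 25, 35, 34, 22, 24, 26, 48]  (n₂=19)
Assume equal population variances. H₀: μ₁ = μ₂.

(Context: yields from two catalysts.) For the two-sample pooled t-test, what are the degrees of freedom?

degrees of freedom = 23

df = n₁ + n₂ − 2 = 6 + 19 − 2 = 23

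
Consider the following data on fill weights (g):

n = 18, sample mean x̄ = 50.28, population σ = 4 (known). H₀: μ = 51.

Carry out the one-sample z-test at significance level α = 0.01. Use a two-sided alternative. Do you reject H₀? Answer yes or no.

SE = σ/√n = 4/√18 = 0.9428
z = (x̄−μ₀)/SE = (50.28−51)/0.9428 = -0.7637
p-value (two-sided) = 0.44506
At α=0.01: p ≥ α → fail to reject H₀

reject H₀: no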